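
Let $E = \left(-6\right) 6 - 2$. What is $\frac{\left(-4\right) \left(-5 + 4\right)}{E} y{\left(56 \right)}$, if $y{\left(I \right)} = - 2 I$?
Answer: $\frac{224}{19} \approx 11.789$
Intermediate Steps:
$E = -38$ ($E = -36 - 2 = -38$)
$\frac{\left(-4\right) \left(-5 + 4\right)}{E} y{\left(56 \right)} = \frac{\left(-4\right) \left(-5 + 4\right)}{-38} \left(\left(-2\right) 56\right) = \left(-4\right) \left(-1\right) \left(- \frac{1}{38}\right) \left(-112\right) = 4 \left(- \frac{1}{38}\right) \left(-112\right) = \left(- \frac{2}{19}\right) \left(-112\right) = \frac{224}{19}$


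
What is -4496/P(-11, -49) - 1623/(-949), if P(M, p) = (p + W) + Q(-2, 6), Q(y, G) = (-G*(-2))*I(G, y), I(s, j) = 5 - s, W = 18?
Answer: 4336493/40807 ≈ 106.27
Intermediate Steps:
Q(y, G) = 2*G*(5 - G) (Q(y, G) = (-G*(-2))*(5 - G) = (2*G)*(5 - G) = 2*G*(5 - G))
P(M, p) = 6 + p (P(M, p) = (p + 18) + 2*6*(5 - 1*6) = (18 + p) + 2*6*(5 - 6) = (18 + p) + 2*6*(-1) = (18 + p) - 12 = 6 + p)
-4496/P(-11, -49) - 1623/(-949) = -4496/(6 - 49) - 1623/(-949) = -4496/(-43) - 1623*(-1/949) = -4496*(-1/43) + 1623/949 = 4496/43 + 1623/949 = 4336493/40807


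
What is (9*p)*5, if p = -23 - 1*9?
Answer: -1440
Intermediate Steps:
p = -32 (p = -23 - 9 = -32)
(9*p)*5 = (9*(-32))*5 = -288*5 = -1440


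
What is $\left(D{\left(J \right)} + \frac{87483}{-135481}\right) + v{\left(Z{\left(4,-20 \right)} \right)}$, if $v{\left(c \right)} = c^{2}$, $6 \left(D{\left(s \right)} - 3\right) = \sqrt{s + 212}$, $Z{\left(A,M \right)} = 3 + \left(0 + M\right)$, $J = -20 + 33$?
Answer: $\frac{79623343}{270962} \approx 293.85$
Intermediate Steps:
$J = 13$
$Z{\left(A,M \right)} = 3 + M$
$D{\left(s \right)} = 3 + \frac{\sqrt{212 + s}}{6}$ ($D{\left(s \right)} = 3 + \frac{\sqrt{s + 212}}{6} = 3 + \frac{\sqrt{212 + s}}{6}$)
$\left(D{\left(J \right)} + \frac{87483}{-135481}\right) + v{\left(Z{\left(4,-20 \right)} \right)} = \left(\left(3 + \frac{\sqrt{212 + 13}}{6}\right) + \frac{87483}{-135481}\right) + \left(3 - 20\right)^{2} = \left(\left(3 + \frac{\sqrt{225}}{6}\right) + 87483 \left(- \frac{1}{135481}\right)\right) + \left(-17\right)^{2} = \left(\left(3 + \frac{1}{6} \cdot 15\right) - \frac{87483}{135481}\right) + 289 = \left(\left(3 + \frac{5}{2}\right) - \frac{87483}{135481}\right) + 289 = \left(\frac{11}{2} - \frac{87483}{135481}\right) + 289 = \frac{1315325}{270962} + 289 = \frac{79623343}{270962}$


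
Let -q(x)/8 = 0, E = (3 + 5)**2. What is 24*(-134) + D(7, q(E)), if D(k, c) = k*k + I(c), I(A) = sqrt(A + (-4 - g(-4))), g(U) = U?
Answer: -3167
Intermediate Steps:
E = 64 (E = 8**2 = 64)
q(x) = 0 (q(x) = -8*0 = 0)
I(A) = sqrt(A) (I(A) = sqrt(A + (-4 - 1*(-4))) = sqrt(A + (-4 + 4)) = sqrt(A + 0) = sqrt(A))
D(k, c) = sqrt(c) + k**2 (D(k, c) = k*k + sqrt(c) = k**2 + sqrt(c) = sqrt(c) + k**2)
24*(-134) + D(7, q(E)) = 24*(-134) + (sqrt(0) + 7**2) = -3216 + (0 + 49) = -3216 + 49 = -3167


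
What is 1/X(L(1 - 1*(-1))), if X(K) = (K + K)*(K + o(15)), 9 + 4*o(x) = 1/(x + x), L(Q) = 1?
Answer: -60/149 ≈ -0.40268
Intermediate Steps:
o(x) = -9/4 + 1/(8*x) (o(x) = -9/4 + 1/(4*(x + x)) = -9/4 + 1/(4*((2*x))) = -9/4 + (1/(2*x))/4 = -9/4 + 1/(8*x))
X(K) = 2*K*(-269/120 + K) (X(K) = (K + K)*(K + (1/8)*(1 - 18*15)/15) = (2*K)*(K + (1/8)*(1/15)*(1 - 270)) = (2*K)*(K + (1/8)*(1/15)*(-269)) = (2*K)*(K - 269/120) = (2*K)*(-269/120 + K) = 2*K*(-269/120 + K))
1/X(L(1 - 1*(-1))) = 1/((1/60)*1*(-269 + 120*1)) = 1/((1/60)*1*(-269 + 120)) = 1/((1/60)*1*(-149)) = 1/(-149/60) = -60/149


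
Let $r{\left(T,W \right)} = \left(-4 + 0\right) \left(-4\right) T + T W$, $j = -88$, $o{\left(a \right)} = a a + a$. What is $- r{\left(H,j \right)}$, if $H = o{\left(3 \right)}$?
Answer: $864$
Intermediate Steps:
$o{\left(a \right)} = a + a^{2}$ ($o{\left(a \right)} = a^{2} + a = a + a^{2}$)
$H = 12$ ($H = 3 \left(1 + 3\right) = 3 \cdot 4 = 12$)
$r{\left(T,W \right)} = 16 T + T W$ ($r{\left(T,W \right)} = \left(-4\right) \left(-4\right) T + T W = 16 T + T W$)
$- r{\left(H,j \right)} = - 12 \left(16 - 88\right) = - 12 \left(-72\right) = \left(-1\right) \left(-864\right) = 864$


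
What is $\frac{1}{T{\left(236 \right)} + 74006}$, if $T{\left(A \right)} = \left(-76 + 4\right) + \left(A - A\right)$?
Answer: $\frac{1}{73934} \approx 1.3526 \cdot 10^{-5}$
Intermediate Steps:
$T{\left(A \right)} = -72$ ($T{\left(A \right)} = -72 + 0 = -72$)
$\frac{1}{T{\left(236 \right)} + 74006} = \frac{1}{-72 + 74006} = \frac{1}{73934}$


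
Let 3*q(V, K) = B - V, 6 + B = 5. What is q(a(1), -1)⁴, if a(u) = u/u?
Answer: 16/81 ≈ 0.19753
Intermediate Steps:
B = -1 (B = -6 + 5 = -1)
a(u) = 1
q(V, K) = -⅓ - V/3 (q(V, K) = (-1 - V)/3 = -⅓ - V/3)
q(a(1), -1)⁴ = (-⅓ - ⅓*1)⁴ = (-⅓ - ⅓)⁴ = (-⅔)⁴ = 16/81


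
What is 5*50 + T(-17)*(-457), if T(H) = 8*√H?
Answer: 250 - 3656*I*√17 ≈ 250.0 - 15074.0*I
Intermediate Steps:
5*50 + T(-17)*(-457) = 5*50 + (8*√(-17))*(-457) = 250 + (8*(I*√17))*(-457) = 250 + (8*I*√17)*(-457) = 250 - 3656*I*√17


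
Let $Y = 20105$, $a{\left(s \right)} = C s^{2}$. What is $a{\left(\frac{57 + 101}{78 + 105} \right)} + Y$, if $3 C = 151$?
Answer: $\frac{2023658599}{100467} \approx 20143.0$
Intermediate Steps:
$C = \frac{151}{3}$ ($C = \frac{1}{3} \cdot 151 = \frac{151}{3} \approx 50.333$)
$a{\left(s \right)} = \frac{151 s^{2}}{3}$
$a{\left(\frac{57 + 101}{78 + 105} \right)} + Y = \frac{151 \left(\frac{57 + 101}{78 + 105}\right)^{2}}{3} + 20105 = \frac{151 \left(\frac{158}{183}\right)^{2}}{3} + 20105 = \frac{151}{3} \cdot \frac{24964}{33489} + 20105 = \frac{3769564}{100467} + 20105 = \frac{2023658599}{100467}$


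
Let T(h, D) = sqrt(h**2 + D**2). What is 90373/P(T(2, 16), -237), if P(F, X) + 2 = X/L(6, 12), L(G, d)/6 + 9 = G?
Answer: 542238/67 ≈ 8093.1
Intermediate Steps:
L(G, d) = -54 + 6*G
T(h, D) = sqrt(D**2 + h**2)
P(F, X) = -2 - X/18 (P(F, X) = -2 + X/(-54 + 6*6) = -2 + X/(-54 + 36) = -2 + X/(-18) = -2 + X*(-1/18) = -2 - X/18)
90373/P(T(2, 16), -237) = 90373/(-2 - 1/18*(-237)) = 90373/(-2 + 79/6) = 90373/(67/6) = 90373*(6/67) = 542238/67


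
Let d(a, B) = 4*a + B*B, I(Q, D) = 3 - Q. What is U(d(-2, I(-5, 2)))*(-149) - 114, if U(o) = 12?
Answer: -1902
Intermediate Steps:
d(a, B) = B² + 4*a (d(a, B) = 4*a + B² = B² + 4*a)
U(d(-2, I(-5, 2)))*(-149) - 114 = 12*(-149) - 114 = -1788 - 114 = -1902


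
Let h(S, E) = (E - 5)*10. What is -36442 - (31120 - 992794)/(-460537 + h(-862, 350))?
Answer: -16658126128/457087 ≈ -36444.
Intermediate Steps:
h(S, E) = -50 + 10*E (h(S, E) = (-5 + E)*10 = -50 + 10*E)
-36442 - (31120 - 992794)/(-460537 + h(-862, 350)) = -36442 - (31120 - 992794)/(-460537 + (-50 + 10*350)) = -36442 - (-961674)/(-460537 + (-50 + 3500)) = -36442 - (-961674)/(-460537 + 3450) = -36442 - (-961674)/(-457087) = -36442 - (-961674)*(-1)/457087 = -36442 - 1*961674/457087 = -36442 - 961674/457087 = -16658126128/457087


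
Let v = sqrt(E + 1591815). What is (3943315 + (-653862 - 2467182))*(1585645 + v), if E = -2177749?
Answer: 1303829899795 + 822271*I*sqrt(585934) ≈ 1.3038e+12 + 6.2942e+8*I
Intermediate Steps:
v = I*sqrt(585934) (v = sqrt(-2177749 + 1591815) = sqrt(-585934) = I*sqrt(585934) ≈ 765.46*I)
(3943315 + (-653862 - 2467182))*(1585645 + v) = (3943315 + (-653862 - 2467182))*(1585645 + I*sqrt(585934)) = (3943315 - 3121044)*(1585645 + I*sqrt(585934)) = 822271*(1585645 + I*sqrt(585934)) = 1303829899795 + 822271*I*sqrt(585934)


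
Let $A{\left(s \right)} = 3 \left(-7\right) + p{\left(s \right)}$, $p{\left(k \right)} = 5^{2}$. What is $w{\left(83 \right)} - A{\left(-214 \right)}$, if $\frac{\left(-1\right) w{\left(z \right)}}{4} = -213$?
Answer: $848$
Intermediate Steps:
$p{\left(k \right)} = 25$
$w{\left(z \right)} = 852$ ($w{\left(z \right)} = \left(-4\right) \left(-213\right) = 852$)
$A{\left(s \right)} = 4$ ($A{\left(s \right)} = 3 \left(-7\right) + 25 = -21 + 25 = 4$)
$w{\left(83 \right)} - A{\left(-214 \right)} = 852 - 4 = 848$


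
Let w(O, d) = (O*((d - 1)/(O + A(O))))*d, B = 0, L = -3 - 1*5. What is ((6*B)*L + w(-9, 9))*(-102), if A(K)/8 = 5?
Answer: 66096/31 ≈ 2132.1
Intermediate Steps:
A(K) = 40 (A(K) = 8*5 = 40)
L = -8 (L = -3 - 5 = -8)
w(O, d) = O*d*(-1 + d)/(40 + O) (w(O, d) = (O*((d - 1)/(O + 40)))*d = (O*((-1 + d)/(40 + O)))*d = (O*(-1 + d)/(40 + O))*d = O*d*(-1 + d)/(40 + O))
((6*B)*L + w(-9, 9))*(-102) = ((6*0)*(-8) - 9*9*(-1 + 9)/(40 - 9))*(-102) = (0*(-8) - 9*9*8/31)*(-102) = (0 - 9*9*1/31*8)*(-102) = (0 - 648/31)*(-102) = -648/31*(-102) = 66096/31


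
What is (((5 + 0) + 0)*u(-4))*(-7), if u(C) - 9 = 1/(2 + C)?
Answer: -595/2 ≈ -297.50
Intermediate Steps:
u(C) = 9 + 1/(2 + C)
(((5 + 0) + 0)*u(-4))*(-7) = (((5 + 0) + 0)*((19 + 9*(-4))/(2 - 4)))*(-7) = ((5 + 0)*((19 - 36)/(-2)))*(-7) = (5*(-1/2*(-17)))*(-7) = (5*(17/2))*(-7) = (85/2)*(-7) = -595/2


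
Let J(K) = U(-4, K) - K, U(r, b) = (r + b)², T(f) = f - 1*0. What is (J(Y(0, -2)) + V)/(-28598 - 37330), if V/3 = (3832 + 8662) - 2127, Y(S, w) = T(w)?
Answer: -31139/65928 ≈ -0.47232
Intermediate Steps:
T(f) = f (T(f) = f + 0 = f)
Y(S, w) = w
U(r, b) = (b + r)²
V = 31101 (V = 3*((3832 + 8662) - 2127) = 3*(12494 - 2127) = 3*10367 = 31101)
J(K) = (-4 + K)² - K (J(K) = (K - 4)² - K = (-4 + K)² - K)
(J(Y(0, -2)) + V)/(-28598 - 37330) = (((-4 - 2)² - 1*(-2)) + 31101)/(-28598 - 37330) = (((-6)² + 2) + 31101)/(-65928) = ((36 + 2) + 31101)*(-1/65928) = (38 + 31101)*(-1/65928) = 31139*(-1/65928) = -31139/65928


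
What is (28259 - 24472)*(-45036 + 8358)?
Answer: -138899586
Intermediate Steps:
(28259 - 24472)*(-45036 + 8358) = 3787*(-36678) = -138899586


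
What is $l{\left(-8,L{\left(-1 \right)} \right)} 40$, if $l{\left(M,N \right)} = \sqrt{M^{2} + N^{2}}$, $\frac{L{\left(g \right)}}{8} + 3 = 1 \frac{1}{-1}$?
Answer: $320 \sqrt{17} \approx 1319.4$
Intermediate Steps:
$L{\left(g \right)} = -32$ ($L{\left(g \right)} = -24 + 8 \cdot 1 \frac{1}{-1} = -24 + 8 \cdot 1 \left(-1\right) = -24 + 8 \left(-1\right) = -24 - 8 = -32$)
$l{\left(-8,L{\left(-1 \right)} \right)} 40 = \sqrt{\left(-8\right)^{2} + \left(-32\right)^{2}} \cdot 40 = \sqrt{64 + 1024} \cdot 40 = \sqrt{1088} \cdot 40 = 8 \sqrt{17} \cdot 40 = 320 \sqrt{17}$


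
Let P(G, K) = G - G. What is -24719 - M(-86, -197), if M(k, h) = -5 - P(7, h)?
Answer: -24714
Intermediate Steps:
P(G, K) = 0
M(k, h) = -5 (M(k, h) = -5 - 1*0 = -5 + 0 = -5)
-24719 - M(-86, -197) = -24719 - 1*(-5) = -24719 + 5 = -24714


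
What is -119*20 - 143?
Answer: -2523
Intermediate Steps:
-119*20 - 143 = -2380 - 143 = -2523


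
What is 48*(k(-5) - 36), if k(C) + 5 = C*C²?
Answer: -7968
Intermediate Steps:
k(C) = -5 + C³ (k(C) = -5 + C*C² = -5 + C³)
48*(k(-5) - 36) = 48*((-5 + (-5)³) - 36) = 48*((-5 - 125) - 36) = 48*(-130 - 36) = 48*(-166) = -7968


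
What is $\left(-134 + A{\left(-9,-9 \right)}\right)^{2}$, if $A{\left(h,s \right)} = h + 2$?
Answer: $19881$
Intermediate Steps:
$A{\left(h,s \right)} = 2 + h$
$\left(-134 + A{\left(-9,-9 \right)}\right)^{2} = \left(-134 + \left(2 - 9\right)\right)^{2} = \left(-134 - 7\right)^{2} = \left(-141\right)^{2} = 19881$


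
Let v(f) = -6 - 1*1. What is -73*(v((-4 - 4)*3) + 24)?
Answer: -1241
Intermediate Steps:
v(f) = -7 (v(f) = -6 - 1 = -7)
-73*(v((-4 - 4)*3) + 24) = -73*(-7 + 24) = -73*17 = -1241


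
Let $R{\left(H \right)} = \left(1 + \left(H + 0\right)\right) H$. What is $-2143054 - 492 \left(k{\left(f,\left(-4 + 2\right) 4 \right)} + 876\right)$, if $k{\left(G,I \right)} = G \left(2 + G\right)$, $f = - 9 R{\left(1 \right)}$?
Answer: $-2715742$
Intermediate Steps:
$R{\left(H \right)} = H \left(1 + H\right)$ ($R{\left(H \right)} = \left(1 + H\right) H = H \left(1 + H\right)$)
$f = -18$ ($f = - 9 \cdot 1 \left(1 + 1\right) = - 9 \cdot 1 \cdot 2 = \left(-9\right) 2 = -18$)
$-2143054 - 492 \left(k{\left(f,\left(-4 + 2\right) 4 \right)} + 876\right) = -2143054 - 492 \left(- 18 \left(2 - 18\right) + 876\right) = -2143054 - 492 \left(\left(-18\right) \left(-16\right) + 876\right) = -2143054 - 492 \left(288 + 876\right) = -2143054 - 572688 = -2715742$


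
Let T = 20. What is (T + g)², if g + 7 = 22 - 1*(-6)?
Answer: 1681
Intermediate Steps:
g = 21 (g = -7 + (22 - 1*(-6)) = -7 + (22 + 6) = -7 + 28 = 21)
(T + g)² = (20 + 21)² = 41² = 1681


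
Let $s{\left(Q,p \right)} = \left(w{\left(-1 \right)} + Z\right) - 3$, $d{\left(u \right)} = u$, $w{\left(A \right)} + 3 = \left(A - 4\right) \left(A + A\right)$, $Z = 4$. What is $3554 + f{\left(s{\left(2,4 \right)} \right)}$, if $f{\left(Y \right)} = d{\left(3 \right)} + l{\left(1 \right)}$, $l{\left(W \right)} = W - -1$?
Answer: $3559$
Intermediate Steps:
$w{\left(A \right)} = -3 + 2 A \left(-4 + A\right)$ ($w{\left(A \right)} = -3 + \left(A - 4\right) \left(A + A\right) = -3 + \left(-4 + A\right) 2 A = -3 + 2 A \left(-4 + A\right)$)
$s{\left(Q,p \right)} = 8$ ($s{\left(Q,p \right)} = \left(\left(-3 - -8 + 2 \left(-1\right)^{2}\right) + 4\right) - 3 = \left(\left(-3 + 8 + 2 \cdot 1\right) + 4\right) - 3 = \left(\left(-3 + 8 + 2\right) + 4\right) - 3 = \left(7 + 4\right) - 3 = 11 - 3 = 8$)
$l{\left(W \right)} = 1 + W$ ($l{\left(W \right)} = W + 1 = 1 + W$)
$f{\left(Y \right)} = 5$ ($f{\left(Y \right)} = 3 + \left(1 + 1\right) = 3 + 2 = 5$)
$3554 + f{\left(s{\left(2,4 \right)} \right)} = 3554 + 5 = 3559$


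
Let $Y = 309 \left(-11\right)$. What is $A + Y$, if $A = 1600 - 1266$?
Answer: $-3065$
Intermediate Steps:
$A = 334$ ($A = 1600 - 1266 = 334$)
$Y = -3399$
$A + Y = 334 - 3399 = -3065$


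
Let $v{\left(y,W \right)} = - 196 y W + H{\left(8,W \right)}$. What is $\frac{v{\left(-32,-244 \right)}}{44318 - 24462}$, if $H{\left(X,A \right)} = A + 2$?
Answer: $- \frac{765305}{9928} \approx -77.085$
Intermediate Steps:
$H{\left(X,A \right)} = 2 + A$
$v{\left(y,W \right)} = 2 + W - 196 W y$ ($v{\left(y,W \right)} = - 196 y W + \left(2 + W\right) = - 196 W y + \left(2 + W\right) = 2 + W - 196 W y$)
$\frac{v{\left(-32,-244 \right)}}{44318 - 24462} = \frac{2 - 244 - \left(-47824\right) \left(-32\right)}{44318 - 24462} = \frac{2 - 244 - 1530368}{19856} = \left(-1530610\right) \frac{1}{19856} = - \frac{765305}{9928}$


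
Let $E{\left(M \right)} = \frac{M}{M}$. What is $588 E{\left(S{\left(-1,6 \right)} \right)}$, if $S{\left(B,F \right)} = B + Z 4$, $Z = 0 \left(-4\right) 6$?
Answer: $588$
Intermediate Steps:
$Z = 0$ ($Z = 0 \cdot 6 = 0$)
$S{\left(B,F \right)} = B$ ($S{\left(B,F \right)} = B + 0 \cdot 4 = B + 0 = B$)
$E{\left(M \right)} = 1$
$588 E{\left(S{\left(-1,6 \right)} \right)} = 588 \cdot 1 = 588$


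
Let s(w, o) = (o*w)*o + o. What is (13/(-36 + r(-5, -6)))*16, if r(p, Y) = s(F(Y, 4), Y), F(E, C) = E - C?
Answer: -104/201 ≈ -0.51741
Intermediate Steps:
s(w, o) = o + w*o**2 (s(w, o) = w*o**2 + o = o + w*o**2)
r(p, Y) = Y*(1 + Y*(-4 + Y)) (r(p, Y) = Y*(1 + Y*(Y - 1*4)) = Y*(1 + Y*(Y - 4)) = Y*(1 + Y*(-4 + Y)))
(13/(-36 + r(-5, -6)))*16 = (13/(-36 - 6*(1 - 6*(-4 - 6))))*16 = (13/(-36 - 6*(1 - 6*(-10))))*16 = (13/(-36 - 6*(1 + 60)))*16 = (13/(-36 - 6*61))*16 = (13/(-36 - 366))*16 = (13/(-402))*16 = -1/402*13*16 = -13/402*16 = -104/201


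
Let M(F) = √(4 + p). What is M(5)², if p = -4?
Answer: 0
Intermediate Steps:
M(F) = 0 (M(F) = √(4 - 4) = √0 = 0)
M(5)² = 0² = 0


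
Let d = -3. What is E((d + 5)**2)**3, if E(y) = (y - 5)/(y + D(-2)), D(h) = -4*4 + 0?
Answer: 1/1728 ≈ 0.00057870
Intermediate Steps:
D(h) = -16 (D(h) = -16 + 0 = -16)
E(y) = (-5 + y)/(-16 + y) (E(y) = (y - 5)/(y - 16) = (-5 + y)/(-16 + y))
E((d + 5)**2)**3 = ((-5 + (-3 + 5)**2)/(-16 + (-3 + 5)**2))**3 = ((-5 + 2**2)/(-16 + 2**2))**3 = ((-5 + 4)/(-16 + 4))**3 = (-1/(-12))**3 = (-1/12*(-1))**3 = (1/12)**3 = 1/1728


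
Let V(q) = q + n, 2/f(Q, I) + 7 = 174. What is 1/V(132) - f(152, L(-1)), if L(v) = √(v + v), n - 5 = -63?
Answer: 19/12358 ≈ 0.0015375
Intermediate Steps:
n = -58 (n = 5 - 63 = -58)
L(v) = √2*√v (L(v) = √(2*v) = √2*√v)
f(Q, I) = 2/167 (f(Q, I) = 2/(-7 + 174) = 2/167)
V(q) = -58 + q (V(q) = q - 58 = -58 + q)
1/V(132) - f(152, L(-1)) = 1/(-58 + 132) - 1*2/167 = 1/74 - 2/167 = 19/12358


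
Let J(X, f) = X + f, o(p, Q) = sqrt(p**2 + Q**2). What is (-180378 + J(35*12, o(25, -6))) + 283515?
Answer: 103557 + sqrt(661) ≈ 1.0358e+5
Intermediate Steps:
o(p, Q) = sqrt(Q**2 + p**2)
(-180378 + J(35*12, o(25, -6))) + 283515 = (-180378 + (35*12 + sqrt((-6)**2 + 25**2))) + 283515 = (-180378 + (420 + sqrt(36 + 625))) + 283515 = (-180378 + (420 + sqrt(661))) + 283515 = (-179958 + sqrt(661)) + 283515 = 103557 + sqrt(661)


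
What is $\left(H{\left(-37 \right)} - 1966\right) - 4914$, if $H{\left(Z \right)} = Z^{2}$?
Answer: $-5511$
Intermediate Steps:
$\left(H{\left(-37 \right)} - 1966\right) - 4914 = \left(\left(-37\right)^{2} - 1966\right) - 4914 = \left(1369 - 1966\right) - 4914 = -597 - 4914 = -5511$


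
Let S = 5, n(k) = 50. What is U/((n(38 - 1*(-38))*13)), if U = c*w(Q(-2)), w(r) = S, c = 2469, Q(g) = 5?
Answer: 2469/130 ≈ 18.992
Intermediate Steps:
w(r) = 5
U = 12345 (U = 2469*5 = 12345)
U/((n(38 - 1*(-38))*13)) = 12345/((50*13)) = 12345/650 = 12345*(1/650) = 2469/130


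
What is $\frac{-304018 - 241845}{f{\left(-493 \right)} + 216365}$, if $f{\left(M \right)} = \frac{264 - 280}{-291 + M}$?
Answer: $- \frac{26747287}{10601886} \approx -2.5229$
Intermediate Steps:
$f{\left(M \right)} = - \frac{16}{-291 + M}$
$\frac{-304018 - 241845}{f{\left(-493 \right)} + 216365} = \frac{-304018 - 241845}{- \frac{16}{-291 - 493} + 216365} = - \frac{545863}{- \frac{16}{-784} + 216365} = - \frac{545863}{\left(-16\right) \left(- \frac{1}{784}\right) + 216365} = - \frac{545863}{\frac{1}{49} + 216365} = - \frac{545863}{\frac{10601886}{49}} = \left(-545863\right) \frac{49}{10601886} = - \frac{26747287}{10601886}$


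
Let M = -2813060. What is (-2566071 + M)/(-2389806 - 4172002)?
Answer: 5379131/6561808 ≈ 0.81976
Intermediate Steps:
(-2566071 + M)/(-2389806 - 4172002) = (-2566071 - 2813060)/(-2389806 - 4172002) = -5379131/(-6561808) = -5379131*(-1/6561808) = 5379131/6561808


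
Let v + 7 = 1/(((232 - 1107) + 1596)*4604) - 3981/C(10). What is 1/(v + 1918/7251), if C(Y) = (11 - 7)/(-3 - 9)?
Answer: 24069578484/287300855562587 ≈ 8.3778e-5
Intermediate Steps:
C(Y) = -⅓ (C(Y) = 4/(-12) = 4*(-1/12) = -⅓)
v = 39621361025/3319484 (v = -7 + (1/(((232 - 1107) + 1596)*4604) - 3981/(-⅓)) = -7 + ((1/4604)/(-875 + 1596) - 3981*(-3)) = -7 + ((1/4604)/721 + 11943) = -7 + ((1/721)*(1/4604) + 11943) = -7 + (1/3319484 + 11943) = -7 + 39644597413/3319484 = 39621361025/3319484 ≈ 11936.)
1/(v + 1918/7251) = 1/(39621361025/3319484 + 1918/7251) = 1/(287300855562587/24069578484) = 24069578484/287300855562587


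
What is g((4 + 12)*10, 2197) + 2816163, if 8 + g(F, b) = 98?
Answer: 2816253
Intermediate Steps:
g(F, b) = 90 (g(F, b) = -8 + 98 = 90)
g((4 + 12)*10, 2197) + 2816163 = 90 + 2816163 = 2816253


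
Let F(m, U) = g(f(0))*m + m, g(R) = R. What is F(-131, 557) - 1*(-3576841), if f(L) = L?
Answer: 3576710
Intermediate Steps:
F(m, U) = m (F(m, U) = 0*m + m = 0 + m = m)
F(-131, 557) - 1*(-3576841) = -131 - 1*(-3576841) = -131 + 3576841 = 3576710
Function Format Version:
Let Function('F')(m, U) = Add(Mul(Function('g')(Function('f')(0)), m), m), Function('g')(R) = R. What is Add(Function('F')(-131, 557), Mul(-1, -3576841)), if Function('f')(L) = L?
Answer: 3576710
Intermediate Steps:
Function('F')(m, U) = m (Function('F')(m, U) = Add(Mul(0, m), m) = Add(0, m) = m)
Add(Function('F')(-131, 557), Mul(-1, -3576841)) = Add(-131, Mul(-1, -3576841)) = Add(-131, 3576841) = 3576710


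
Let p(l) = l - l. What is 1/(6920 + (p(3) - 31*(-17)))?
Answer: 1/7447 ≈ 0.00013428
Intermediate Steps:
p(l) = 0
1/(6920 + (p(3) - 31*(-17))) = 1/(6920 + (0 - 31*(-17))) = 1/(6920 + (0 + 527)) = 1/(6920 + 527) = 1/7447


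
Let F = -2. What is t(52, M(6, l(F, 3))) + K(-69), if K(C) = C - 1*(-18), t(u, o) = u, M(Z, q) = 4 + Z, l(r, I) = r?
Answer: 1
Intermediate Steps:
K(C) = 18 + C (K(C) = C + 18 = 18 + C)
t(52, M(6, l(F, 3))) + K(-69) = 52 + (18 - 69) = 52 - 51 = 1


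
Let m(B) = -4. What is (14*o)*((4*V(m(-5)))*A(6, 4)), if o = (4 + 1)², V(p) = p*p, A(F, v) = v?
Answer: 89600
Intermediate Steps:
V(p) = p²
o = 25 (o = 5² = 25)
(14*o)*((4*V(m(-5)))*A(6, 4)) = (14*25)*((4*(-4)²)*4) = 350*((4*16)*4) = 350*(64*4) = 350*256 = 89600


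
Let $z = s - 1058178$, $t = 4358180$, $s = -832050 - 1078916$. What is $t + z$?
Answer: $1389036$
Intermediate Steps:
$s = -1910966$ ($s = -832050 - 1078916 = -1910966$)
$z = -2969144$ ($z = -1910966 - 1058178 = -2969144$)
$t + z = 4358180 - 2969144 = 1389036$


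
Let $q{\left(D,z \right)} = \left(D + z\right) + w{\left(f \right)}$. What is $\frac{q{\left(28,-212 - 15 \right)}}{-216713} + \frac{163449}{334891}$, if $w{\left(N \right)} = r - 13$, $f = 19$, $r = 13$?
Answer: $\frac{35488166446}{72575233283} \approx 0.48898$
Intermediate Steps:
$w{\left(N \right)} = 0$ ($w{\left(N \right)} = 13 - 13 = 0$)
$q{\left(D,z \right)} = D + z$ ($q{\left(D,z \right)} = \left(D + z\right) + 0 = D + z$)
$\frac{q{\left(28,-212 - 15 \right)}}{-216713} + \frac{163449}{334891} = \frac{28 - 227}{-216713} + \frac{163449}{334891} = \left(28 - 227\right) \left(- \frac{1}{216713}\right) + 163449 \cdot \frac{1}{334891} = \left(-199\right) \left(- \frac{1}{216713}\right) + \frac{163449}{334891} = \frac{199}{216713} + \frac{163449}{334891} = \frac{35488166446}{72575233283}$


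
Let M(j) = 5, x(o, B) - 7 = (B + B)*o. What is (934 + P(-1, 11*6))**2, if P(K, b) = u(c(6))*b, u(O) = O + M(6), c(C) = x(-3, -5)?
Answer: 13734436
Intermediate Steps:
x(o, B) = 7 + 2*B*o (x(o, B) = 7 + (B + B)*o = 7 + (2*B)*o = 7 + 2*B*o)
c(C) = 37 (c(C) = 7 + 2*(-5)*(-3) = 7 + 30 = 37)
u(O) = 5 + O (u(O) = O + 5 = 5 + O)
P(K, b) = 42*b (P(K, b) = (5 + 37)*b = 42*b)
(934 + P(-1, 11*6))**2 = (934 + 42*(11*6))**2 = (934 + 42*66)**2 = (934 + 2772)**2 = 3706**2 = 13734436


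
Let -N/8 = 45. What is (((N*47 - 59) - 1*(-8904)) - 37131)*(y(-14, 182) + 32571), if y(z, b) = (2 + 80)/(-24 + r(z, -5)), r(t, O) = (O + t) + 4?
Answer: -57420073522/39 ≈ -1.4723e+9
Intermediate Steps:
N = -360 (N = -8*45 = -360)
r(t, O) = 4 + O + t
y(z, b) = 82/(-25 + z) (y(z, b) = (2 + 80)/(-24 + (4 - 5 + z)) = 82/(-24 + (-1 + z)) = 82/(-25 + z))
(((N*47 - 59) - 1*(-8904)) - 37131)*(y(-14, 182) + 32571) = (((-360*47 - 59) - 1*(-8904)) - 37131)*(82/(-25 - 14) + 32571) = (((-16920 - 59) + 8904) - 37131)*(82/(-39) + 32571) = ((-16979 + 8904) - 37131)*(82*(-1/39) + 32571) = (-8075 - 37131)*(-82/39 + 32571) = -45206*1270187/39 = -57420073522/39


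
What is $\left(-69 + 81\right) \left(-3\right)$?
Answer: $-36$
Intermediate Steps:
$\left(-69 + 81\right) \left(-3\right) = 12 \left(-3\right) = -36$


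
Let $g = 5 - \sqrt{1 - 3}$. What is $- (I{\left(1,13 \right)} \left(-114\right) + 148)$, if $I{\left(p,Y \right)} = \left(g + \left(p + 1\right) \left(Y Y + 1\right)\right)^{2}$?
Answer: $13568474 - 78660 i \sqrt{2} \approx 1.3568 \cdot 10^{7} - 1.1124 \cdot 10^{5} i$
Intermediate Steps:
$g = 5 - i \sqrt{2}$ ($g = 5 - \sqrt{-2} = 5 - i \sqrt{2} \approx 5.0 - 1.4142 i$)
$I{\left(p,Y \right)} = \left(5 + \left(1 + p\right) \left(1 + Y^{2}\right) - i \sqrt{2}\right)^{2}$ ($I{\left(p,Y \right)} = \left(\left(5 - i \sqrt{2}\right) + \left(p + 1\right) \left(Y Y + 1\right)\right)^{2} = \left(\left(5 - i \sqrt{2}\right) + \left(1 + p\right) \left(Y^{2} + 1\right)\right)^{2} = \left(\left(5 - i \sqrt{2}\right) + \left(1 + p\right) \left(1 + Y^{2}\right)\right)^{2} = \left(5 + \left(1 + p\right) \left(1 + Y^{2}\right) - i \sqrt{2}\right)^{2}$)
$- (I{\left(1,13 \right)} \left(-114\right) + 148) = - (\left(6 + 1 + 13^{2} + 1 \cdot 13^{2} - i \sqrt{2}\right)^{2} \left(-114\right) + 148) = - (\left(6 + 1 + 169 + 1 \cdot 169 - i \sqrt{2}\right)^{2} \left(-114\right) + 148) = - (\left(6 + 1 + 169 + 169 - i \sqrt{2}\right)^{2} \left(-114\right) + 148) = - (\left(345 - i \sqrt{2}\right)^{2} \left(-114\right) + 148) = - (- 114 \left(345 - i \sqrt{2}\right)^{2} + 148) = - (148 - 114 \left(345 - i \sqrt{2}\right)^{2}) = -148 + 114 \left(345 - i \sqrt{2}\right)^{2}$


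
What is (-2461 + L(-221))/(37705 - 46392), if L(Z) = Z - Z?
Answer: 2461/8687 ≈ 0.28330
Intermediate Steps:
L(Z) = 0
(-2461 + L(-221))/(37705 - 46392) = (-2461 + 0)/(37705 - 46392) = -2461/(-8687) = -2461*(-1/8687) = 2461/8687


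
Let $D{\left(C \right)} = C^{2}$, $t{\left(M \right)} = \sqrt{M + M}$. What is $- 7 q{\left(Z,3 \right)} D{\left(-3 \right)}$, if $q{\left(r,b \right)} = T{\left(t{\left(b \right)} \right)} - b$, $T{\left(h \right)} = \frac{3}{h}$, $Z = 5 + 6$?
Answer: $189 - \frac{63 \sqrt{6}}{2} \approx 111.84$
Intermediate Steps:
$Z = 11$
$t{\left(M \right)} = \sqrt{2} \sqrt{M}$ ($t{\left(M \right)} = \sqrt{2 M} = \sqrt{2} \sqrt{M}$)
$q{\left(r,b \right)} = - b + \frac{3 \sqrt{2}}{2 \sqrt{b}}$ ($q{\left(r,b \right)} = \frac{3}{\sqrt{2} \sqrt{b}} - b = 3 \frac{\sqrt{2}}{2 \sqrt{b}} - b = \frac{3 \sqrt{2}}{2 \sqrt{b}} - b = - b + \frac{3 \sqrt{2}}{2 \sqrt{b}}$)
$- 7 q{\left(Z,3 \right)} D{\left(-3 \right)} = - 7 \left(\left(-1\right) 3 + \frac{3 \sqrt{2}}{2 \sqrt{3}}\right) \left(-3\right)^{2} = - 7 \left(-3 + \frac{3 \sqrt{2} \frac{\sqrt{3}}{3}}{2}\right) 9 = - 7 \left(-3 + \frac{\sqrt{6}}{2}\right) 9 = \left(21 - \frac{7 \sqrt{6}}{2}\right) 9 = 189 - \frac{63 \sqrt{6}}{2}$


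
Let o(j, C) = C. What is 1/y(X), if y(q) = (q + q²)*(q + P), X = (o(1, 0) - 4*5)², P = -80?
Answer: 1/51328000 ≈ 1.9483e-8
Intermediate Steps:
X = 400 (X = (0 - 4*5)² = (0 - 20)² = (-20)² = 400)
y(q) = (-80 + q)*(q + q²) (y(q) = (q + q²)*(q - 80) = (q + q²)*(-80 + q) = (-80 + q)*(q + q²))
1/y(X) = 1/(400*(-80 + 400² - 79*400)) = 1/(400*(-80 + 160000 - 31600)) = 1/(400*128320) = 1/51328000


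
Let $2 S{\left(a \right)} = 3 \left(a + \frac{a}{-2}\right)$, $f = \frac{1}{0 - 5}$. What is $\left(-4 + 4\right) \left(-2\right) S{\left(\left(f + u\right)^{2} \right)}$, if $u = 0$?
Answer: $0$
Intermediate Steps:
$f = - \frac{1}{5}$ ($f = \frac{1}{-5} = - \frac{1}{5} \approx -0.2$)
$S{\left(a \right)} = \frac{3 a}{4}$ ($S{\left(a \right)} = \frac{3 \left(a + \frac{a}{-2}\right)}{2} = \frac{3 \left(a + a \left(- \frac{1}{2}\right)\right)}{2} = \frac{3 \left(a - \frac{a}{2}\right)}{2} = \frac{3 \frac{a}{2}}{2} = \frac{\frac{3}{2} a}{2} = \frac{3 a}{4}$)
$\left(-4 + 4\right) \left(-2\right) S{\left(\left(f + u\right)^{2} \right)} = \left(-4 + 4\right) \left(-2\right) \frac{3 \left(- \frac{1}{5} + 0\right)^{2}}{4} = 0 \left(-2\right) \frac{3 \left(- \frac{1}{5}\right)^{2}}{4} = 0 \cdot \frac{3}{4} \cdot \frac{1}{25} = 0 \cdot \frac{3}{100} = 0$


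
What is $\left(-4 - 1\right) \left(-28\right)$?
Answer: $140$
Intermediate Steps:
$\left(-4 - 1\right) \left(-28\right) = \left(-5\right) \left(-28\right) = 140$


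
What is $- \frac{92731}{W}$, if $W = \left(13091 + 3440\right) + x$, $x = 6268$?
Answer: $- \frac{92731}{22799} \approx -4.0673$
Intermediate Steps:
$W = 22799$ ($W = \left(13091 + 3440\right) + 6268 = 16531 + 6268 = 22799$)
$- \frac{92731}{W} = - \frac{92731}{22799}$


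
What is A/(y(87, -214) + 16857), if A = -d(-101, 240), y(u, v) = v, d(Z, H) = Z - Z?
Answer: 0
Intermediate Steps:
d(Z, H) = 0
A = 0 (A = -1*0 = 0)
A/(y(87, -214) + 16857) = 0/(-214 + 16857) = 0/16643 = 0*(1/16643) = 0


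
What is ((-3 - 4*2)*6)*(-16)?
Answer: 1056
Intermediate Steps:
((-3 - 4*2)*6)*(-16) = ((-3 - 8)*6)*(-16) = -11*6*(-16) = -66*(-16) = 1056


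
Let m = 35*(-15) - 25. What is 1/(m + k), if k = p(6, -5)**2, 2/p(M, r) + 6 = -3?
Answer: -81/44546 ≈ -0.0018183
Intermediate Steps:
p(M, r) = -2/9 (p(M, r) = 2/(-6 - 3) = 2/(-9) = 2*(-1/9) = -2/9)
m = -550 (m = -525 - 25 = -550)
k = 4/81 (k = (-2/9)**2 = 4/81 ≈ 0.049383)
1/(m + k) = 1/(-550 + 4/81) = 1/(-44546/81) = -81/44546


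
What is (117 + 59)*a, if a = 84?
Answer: 14784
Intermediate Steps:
(117 + 59)*a = (117 + 59)*84 = 176*84 = 14784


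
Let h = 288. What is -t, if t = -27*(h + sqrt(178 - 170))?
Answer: 7776 + 54*sqrt(2) ≈ 7852.4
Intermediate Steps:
t = -7776 - 54*sqrt(2) (t = -27*(288 + sqrt(178 - 170)) = -27*(288 + sqrt(8)) = -27*(288 + 2*sqrt(2)) = -7776 - 54*sqrt(2) ≈ -7852.4)
-t = -(-7776 - 54*sqrt(2)) = 7776 + 54*sqrt(2)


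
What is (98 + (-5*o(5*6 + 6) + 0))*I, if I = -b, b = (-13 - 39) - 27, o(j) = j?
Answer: -6478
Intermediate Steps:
b = -79 (b = -52 - 27 = -79)
I = 79 (I = -1*(-79) = 79)
(98 + (-5*o(5*6 + 6) + 0))*I = (98 + (-5*(5*6 + 6) + 0))*79 = (98 + (-5*(30 + 6) + 0))*79 = (98 + (-5*36 + 0))*79 = (98 + (-180 + 0))*79 = (98 - 180)*79 = -82*79 = -6478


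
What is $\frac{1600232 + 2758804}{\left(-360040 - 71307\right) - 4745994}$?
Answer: $- \frac{4359036}{5177341} \approx -0.84194$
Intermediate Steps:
$\frac{1600232 + 2758804}{\left(-360040 - 71307\right) - 4745994} = \frac{4359036}{-431347 - 4745994} = \frac{4359036}{-5177341} = 4359036 \left(- \frac{1}{5177341}\right) = - \frac{4359036}{5177341}$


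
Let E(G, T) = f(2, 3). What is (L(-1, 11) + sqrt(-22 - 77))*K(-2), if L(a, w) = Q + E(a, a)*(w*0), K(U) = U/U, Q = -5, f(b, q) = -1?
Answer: -5 + 3*I*sqrt(11) ≈ -5.0 + 9.9499*I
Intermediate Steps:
E(G, T) = -1
K(U) = 1
L(a, w) = -5 (L(a, w) = -5 - w*0 = -5 - 1*0 = -5 + 0 = -5)
(L(-1, 11) + sqrt(-22 - 77))*K(-2) = (-5 + sqrt(-22 - 77))*1 = (-5 + sqrt(-99))*1 = (-5 + 3*I*sqrt(11))*1 = -5 + 3*I*sqrt(11)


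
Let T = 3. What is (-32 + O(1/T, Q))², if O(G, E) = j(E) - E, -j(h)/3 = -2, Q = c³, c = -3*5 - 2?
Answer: 23882769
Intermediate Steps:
c = -17 (c = -15 - 2 = -17)
Q = -4913 (Q = (-17)³ = -4913)
j(h) = 6 (j(h) = -3*(-2) = 6)
O(G, E) = 6 - E
(-32 + O(1/T, Q))² = (-32 + (6 - 1*(-4913)))² = (-32 + (6 + 4913))² = (-32 + 4919)² = 4887² = 23882769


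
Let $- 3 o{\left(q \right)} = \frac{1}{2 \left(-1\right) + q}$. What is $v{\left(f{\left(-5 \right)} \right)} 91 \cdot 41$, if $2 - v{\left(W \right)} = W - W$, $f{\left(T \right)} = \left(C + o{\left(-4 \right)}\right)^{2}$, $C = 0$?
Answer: $7462$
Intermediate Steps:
$o{\left(q \right)} = - \frac{1}{3 \left(-2 + q\right)}$ ($o{\left(q \right)} = - \frac{1}{3 \left(2 \left(-1\right) + q\right)} = - \frac{1}{3 \left(-2 + q\right)}$)
$f{\left(T \right)} = \frac{1}{324}$ ($f{\left(T \right)} = \left(0 - \frac{1}{-6 + 3 \left(-4\right)}\right)^{2} = \left(0 - \frac{1}{-6 - 12}\right)^{2} = \left(0 - \frac{1}{-18}\right)^{2} = \left(0 - - \frac{1}{18}\right)^{2} = \left(0 + \frac{1}{18}\right)^{2} = \left(\frac{1}{18}\right)^{2} = \frac{1}{324}$)
$v{\left(W \right)} = 2$ ($v{\left(W \right)} = 2 - \left(W - W\right) = 2 - 0 = 2 + 0 = 2$)
$v{\left(f{\left(-5 \right)} \right)} 91 \cdot 41 = 2 \cdot 91 \cdot 41 = 182 \cdot 41 = 7462$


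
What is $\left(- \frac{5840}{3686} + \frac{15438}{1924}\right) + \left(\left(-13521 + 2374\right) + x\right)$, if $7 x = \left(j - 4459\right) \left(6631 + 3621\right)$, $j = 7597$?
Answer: $\frac{56899429197141}{12410762} \approx 4.5847 \cdot 10^{6}$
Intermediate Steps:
$x = \frac{32170776}{7}$ ($x = \frac{\left(7597 - 4459\right) \left(6631 + 3621\right)}{7} = \frac{3138 \cdot 10252}{7} = \frac{1}{7} \cdot 32170776 = \frac{32170776}{7} \approx 4.5958 \cdot 10^{6}$)
$\left(- \frac{5840}{3686} + \frac{15438}{1924}\right) + \left(\left(-13521 + 2374\right) + x\right) = \left(- \frac{5840}{3686} + \frac{15438}{1924}\right) + \left(\left(-13521 + 2374\right) + \frac{32170776}{7}\right) = \left(\left(-5840\right) \frac{1}{3686} + 15438 \cdot \frac{1}{1924}\right) + \left(-11147 + \frac{32170776}{7}\right) = \left(- \frac{2920}{1843} + \frac{7719}{962}\right) + \frac{32092747}{7} = \frac{11417077}{1772966} + \frac{32092747}{7} = \frac{56899429197141}{12410762}$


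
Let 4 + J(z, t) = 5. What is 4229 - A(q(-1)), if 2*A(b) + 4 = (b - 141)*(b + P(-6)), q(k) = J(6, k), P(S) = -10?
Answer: 3601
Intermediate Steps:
J(z, t) = 1 (J(z, t) = -4 + 5 = 1)
q(k) = 1
A(b) = -2 + (-141 + b)*(-10 + b)/2 (A(b) = -2 + ((b - 141)*(b - 10))/2 = -2 + ((-141 + b)*(-10 + b))/2 = -2 + (-141 + b)*(-10 + b)/2)
4229 - A(q(-1)) = 4229 - (703 + (½)*1² - 151/2*1) = 4229 - (703 + (½)*1 - 151/2) = 4229 - (703 + ½ - 151/2) = 4229 - 1*628 = 4229 - 628 = 3601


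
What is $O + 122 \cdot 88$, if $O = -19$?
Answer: $10717$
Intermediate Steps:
$O + 122 \cdot 88 = -19 + 122 \cdot 88 = -19 + 10736 = 10717$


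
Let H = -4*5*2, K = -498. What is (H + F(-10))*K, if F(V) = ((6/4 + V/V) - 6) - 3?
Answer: 23157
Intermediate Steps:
H = -40 (H = -20*2 = -40)
F(V) = -13/2 (F(V) = ((6*(¼) + 1) - 6) - 3 = ((3/2 + 1) - 6) - 3 = (5/2 - 6) - 3 = -7/2 - 3 = -13/2)
(H + F(-10))*K = (-40 - 13/2)*(-498) = -93/2*(-498) = 23157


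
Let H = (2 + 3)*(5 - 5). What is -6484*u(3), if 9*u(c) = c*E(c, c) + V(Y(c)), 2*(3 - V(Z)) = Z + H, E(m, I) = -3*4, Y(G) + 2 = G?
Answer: 217214/9 ≈ 24135.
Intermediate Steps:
H = 0 (H = 5*0 = 0)
Y(G) = -2 + G
E(m, I) = -12
V(Z) = 3 - Z/2 (V(Z) = 3 - (Z + 0)/2 = 3 - Z/2)
u(c) = 4/9 - 25*c/18 (u(c) = (c*(-12) + (3 - (-2 + c)/2))/9 = (-12*c + (3 + (1 - c/2)))/9 = (-12*c + (4 - c/2))/9 = (4 - 25*c/2)/9 = 4/9 - 25*c/18)
-6484*u(3) = -6484*(4/9 - 25/18*3) = -6484*(4/9 - 25/6) = -6484*(-67/18) = 217214/9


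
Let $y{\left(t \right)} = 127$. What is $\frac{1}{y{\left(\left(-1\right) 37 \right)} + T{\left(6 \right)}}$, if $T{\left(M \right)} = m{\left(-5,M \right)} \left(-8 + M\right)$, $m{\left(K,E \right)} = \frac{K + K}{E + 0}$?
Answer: $\frac{3}{391} \approx 0.0076726$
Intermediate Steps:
$m{\left(K,E \right)} = \frac{2 K}{E}$
$T{\left(M \right)} = - \frac{10 \left(-8 + M\right)}{M}$ ($T{\left(M \right)} = 2 \left(-5\right) \frac{1}{M} \left(-8 + M\right) = - \frac{10}{M} \left(-8 + M\right) = - \frac{10 \left(-8 + M\right)}{M}$)
$\frac{1}{y{\left(\left(-1\right) 37 \right)} + T{\left(6 \right)}} = \frac{1}{127 - \left(10 - \frac{80}{6}\right)} = \frac{1}{127 + \left(-10 + 80 \cdot \frac{1}{6}\right)} = \frac{1}{127 + \left(-10 + \frac{40}{3}\right)} = \frac{1}{127 + \frac{10}{3}} = \frac{1}{\frac{391}{3}} = \frac{3}{391}$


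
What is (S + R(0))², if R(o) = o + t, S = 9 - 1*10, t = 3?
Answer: 4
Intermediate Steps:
S = -1 (S = 9 - 10 = -1)
R(o) = 3 + o (R(o) = o + 3 = 3 + o)
(S + R(0))² = (-1 + (3 + 0))² = (-1 + 3)² = 2² = 4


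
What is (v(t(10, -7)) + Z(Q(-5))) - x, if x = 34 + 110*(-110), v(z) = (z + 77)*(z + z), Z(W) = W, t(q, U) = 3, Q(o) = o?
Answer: 12541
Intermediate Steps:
v(z) = 2*z*(77 + z) (v(z) = (77 + z)*(2*z) = 2*z*(77 + z))
x = -12066 (x = 34 - 12100 = -12066)
(v(t(10, -7)) + Z(Q(-5))) - x = (2*3*(77 + 3) - 5) - 1*(-12066) = (2*3*80 - 5) + 12066 = (480 - 5) + 12066 = 475 + 12066 = 12541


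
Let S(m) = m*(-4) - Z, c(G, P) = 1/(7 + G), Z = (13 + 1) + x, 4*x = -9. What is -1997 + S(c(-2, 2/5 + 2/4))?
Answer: -40191/20 ≈ -2009.6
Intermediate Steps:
x = -9/4 (x = (¼)*(-9) = -9/4 ≈ -2.2500)
Z = 47/4 (Z = (13 + 1) - 9/4 = 14 - 9/4 = 47/4 ≈ 11.750)
S(m) = -47/4 - 4*m (S(m) = m*(-4) - 1*47/4 = -4*m - 47/4 = -47/4 - 4*m)
-1997 + S(c(-2, 2/5 + 2/4)) = -1997 + (-47/4 - 4/(7 - 2)) = -1997 + (-47/4 - 4/5) = -1997 + (-47/4 - 4*⅕) = -1997 + (-47/4 - ⅘) = -1997 - 251/20 = -40191/20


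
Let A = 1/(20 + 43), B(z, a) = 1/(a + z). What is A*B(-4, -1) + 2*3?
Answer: 1889/315 ≈ 5.9968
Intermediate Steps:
A = 1/63 ≈ 0.015873
A*B(-4, -1) + 2*3 = 1/(63*(-1 - 4)) + 2*3 = (1/63)/(-5) + 6 = (1/63)*(-⅕) + 6 = -1/315 + 6 = 1889/315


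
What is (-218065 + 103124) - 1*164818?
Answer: -279759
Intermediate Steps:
(-218065 + 103124) - 1*164818 = -114941 - 164818 = -279759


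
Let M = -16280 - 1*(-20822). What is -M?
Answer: -4542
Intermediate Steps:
M = 4542 (M = -16280 + 20822 = 4542)
-M = -1*4542 = -4542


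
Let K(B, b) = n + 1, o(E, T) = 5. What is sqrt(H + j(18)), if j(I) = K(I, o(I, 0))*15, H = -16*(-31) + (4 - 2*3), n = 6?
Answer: sqrt(599) ≈ 24.474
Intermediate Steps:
K(B, b) = 7 (K(B, b) = 6 + 1 = 7)
H = 494 (H = 496 + (4 - 6) = 496 - 2 = 494)
j(I) = 105 (j(I) = 7*15 = 105)
sqrt(H + j(18)) = sqrt(494 + 105) = sqrt(599)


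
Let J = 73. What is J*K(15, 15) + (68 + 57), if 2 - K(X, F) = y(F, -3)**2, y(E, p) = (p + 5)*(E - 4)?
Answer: -35061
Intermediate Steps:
y(E, p) = (-4 + E)*(5 + p) (y(E, p) = (5 + p)*(-4 + E) = (-4 + E)*(5 + p))
K(X, F) = 2 - (-8 + 2*F)**2 (K(X, F) = 2 - (-20 - 4*(-3) + 5*F + F*(-3))**2 = 2 - (-20 + 12 + 5*F - 3*F)**2 = 2 - (-8 + 2*F)**2)
J*K(15, 15) + (68 + 57) = 73*(2 - 4*(-4 + 15)**2) + (68 + 57) = 73*(2 - 4*11**2) + 125 = 73*(2 - 4*121) + 125 = 73*(2 - 484) + 125 = 73*(-482) + 125 = -35186 + 125 = -35061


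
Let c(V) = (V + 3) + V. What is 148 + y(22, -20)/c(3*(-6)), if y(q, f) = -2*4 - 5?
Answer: 4897/33 ≈ 148.39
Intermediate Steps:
y(q, f) = -13 (y(q, f) = -8 - 5 = -13)
c(V) = 3 + 2*V (c(V) = (3 + V) + V = 3 + 2*V)
148 + y(22, -20)/c(3*(-6)) = 148 - 13/(3 + 2*(3*(-6))) = 148 - 13/(3 + 2*(-18)) = 148 - 13/(3 - 36) = 148 - 13/(-33) = 148 - 13*(-1/33) = 148 + 13/33 = 4897/33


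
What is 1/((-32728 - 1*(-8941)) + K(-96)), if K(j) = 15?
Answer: -1/23772 ≈ -4.2066e-5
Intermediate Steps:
1/((-32728 - 1*(-8941)) + K(-96)) = 1/((-32728 - 1*(-8941)) + 15) = 1/((-32728 + 8941) + 15) = 1/(-23787 + 15) = 1/(-23772) = -1/23772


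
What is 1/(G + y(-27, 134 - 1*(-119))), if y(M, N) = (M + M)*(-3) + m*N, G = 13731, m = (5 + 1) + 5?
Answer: 1/16676 ≈ 5.9966e-5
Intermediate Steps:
m = 11 (m = 6 + 5 = 11)
y(M, N) = -6*M + 11*N (y(M, N) = (M + M)*(-3) + 11*N = (2*M)*(-3) + 11*N = -6*M + 11*N)
1/(G + y(-27, 134 - 1*(-119))) = 1/(13731 + (-6*(-27) + 11*(134 - 1*(-119)))) = 1/(13731 + (162 + 11*(134 + 119))) = 1/(13731 + (162 + 11*253)) = 1/(13731 + (162 + 2783)) = 1/(13731 + 2945) = 1/16676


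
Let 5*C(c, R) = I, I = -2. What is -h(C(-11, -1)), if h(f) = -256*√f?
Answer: 256*I*√10/5 ≈ 161.91*I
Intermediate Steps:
C(c, R) = -⅖ (C(c, R) = (⅕)*(-2) = -⅖)
-h(C(-11, -1)) = -(-256)*√(-⅖) = -(-256)*I*√10/5 = 256*I*√10/5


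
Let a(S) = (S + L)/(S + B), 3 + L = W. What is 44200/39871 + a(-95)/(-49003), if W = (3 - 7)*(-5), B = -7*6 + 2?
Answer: 7497379258/6763149045 ≈ 1.1086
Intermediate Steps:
B = -40 (B = -42 + 2 = -40)
W = 20 (W = -4*(-5) = 20)
L = 17 (L = -3 + 20 = 17)
a(S) = (17 + S)/(-40 + S) (a(S) = (S + 17)/(S - 40) = (17 + S)/(-40 + S))
44200/39871 + a(-95)/(-49003) = 44200/39871 + ((17 - 95)/(-40 - 95))/(-49003) = 44200*(1/39871) + (-78/(-135))*(-1/49003) = 3400/3067 - 1/135*(-78)*(-1/49003) = 3400/3067 + (26/45)*(-1/49003) = 3400/3067 - 26/2205135 = 7497379258/6763149045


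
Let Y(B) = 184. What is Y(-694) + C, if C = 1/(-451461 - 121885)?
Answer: 105495663/573346 ≈ 184.00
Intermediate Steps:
C = -1/573346 (C = 1/(-573346) = -1/573346 ≈ -1.7441e-6)
Y(-694) + C = 184 - 1/573346 = 105495663/573346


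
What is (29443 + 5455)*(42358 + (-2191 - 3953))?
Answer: 1263796172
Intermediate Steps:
(29443 + 5455)*(42358 + (-2191 - 3953)) = 34898*(42358 - 6144) = 34898*36214 = 1263796172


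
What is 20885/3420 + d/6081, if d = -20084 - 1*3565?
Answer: 3074807/1386468 ≈ 2.2177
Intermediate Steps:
d = -23649 (d = -20084 - 3565 = -23649)
20885/3420 + d/6081 = 20885/3420 - 23649/6081 = 20885*(1/3420) - 23649*1/6081 = 4177/684 - 7883/2027 = 3074807/1386468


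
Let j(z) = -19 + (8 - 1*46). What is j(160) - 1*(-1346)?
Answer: 1289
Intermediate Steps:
j(z) = -57 (j(z) = -19 + (8 - 46) = -19 - 38 = -57)
j(160) - 1*(-1346) = -57 - 1*(-1346) = -57 + 1346 = 1289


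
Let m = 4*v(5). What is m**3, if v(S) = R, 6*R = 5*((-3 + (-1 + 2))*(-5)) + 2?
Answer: 1124864/27 ≈ 41662.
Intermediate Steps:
R = 26/3 (R = (5*((-3 + (-1 + 2))*(-5)) + 2)/6 = (5*((-3 + 1)*(-5)) + 2)/6 = (5*(-2*(-5)) + 2)/6 = (5*10 + 2)/6 = (50 + 2)/6 = (1/6)*52 = 26/3 ≈ 8.6667)
v(S) = 26/3
m = 104/3 (m = 4*(26/3) = 104/3 ≈ 34.667)
m**3 = (104/3)**3 = 1124864/27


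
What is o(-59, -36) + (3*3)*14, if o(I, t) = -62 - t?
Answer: 100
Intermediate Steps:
o(-59, -36) + (3*3)*14 = (-62 - 1*(-36)) + (3*3)*14 = (-62 + 36) + 9*14 = -26 + 126 = 100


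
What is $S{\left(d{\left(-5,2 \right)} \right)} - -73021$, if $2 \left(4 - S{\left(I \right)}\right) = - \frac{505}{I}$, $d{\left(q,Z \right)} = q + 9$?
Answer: $\frac{584705}{8} \approx 73088.0$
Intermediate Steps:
$d{\left(q,Z \right)} = 9 + q$
$S{\left(I \right)} = 4 + \frac{505}{2 I}$ ($S{\left(I \right)} = 4 - \frac{\left(-505\right) \frac{1}{I}}{2} = 4 + \frac{505}{2 I}$)
$S{\left(d{\left(-5,2 \right)} \right)} - -73021 = \left(4 + \frac{505}{2 \left(9 - 5\right)}\right) - -73021 = \left(4 + \frac{505}{2 \cdot 4}\right) + 73021 = \left(4 + \frac{505}{2} \cdot \frac{1}{4}\right) + 73021 = \left(4 + \frac{505}{8}\right) + 73021 = \frac{537}{8} + 73021 = \frac{584705}{8}$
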